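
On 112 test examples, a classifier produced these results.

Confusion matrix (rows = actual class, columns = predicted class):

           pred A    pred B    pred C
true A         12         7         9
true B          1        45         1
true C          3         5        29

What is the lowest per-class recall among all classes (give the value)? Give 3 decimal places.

Per-class recall (TP/(TP+FN)):
  A: TP=12, FN=7+9=16 → 12/28 = 0.4286
  B: TP=45, FN=1+1=2 → 45/47 = 0.9574
  C: TP=29, FN=3+5=8 → 29/37 = 0.7838
Lowest is class 'A' with recall = 0.429.

0.429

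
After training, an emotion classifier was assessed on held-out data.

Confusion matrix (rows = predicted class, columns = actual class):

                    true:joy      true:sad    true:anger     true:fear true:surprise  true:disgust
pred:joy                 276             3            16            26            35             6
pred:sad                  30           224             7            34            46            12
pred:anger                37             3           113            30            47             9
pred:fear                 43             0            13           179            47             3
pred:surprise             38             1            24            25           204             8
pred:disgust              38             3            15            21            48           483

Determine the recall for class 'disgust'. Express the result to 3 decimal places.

0.927

Take TP from the diagonal, FP from the rest of the 'disgust' prediction marginal, FN from the rest of the 'disgust' actual marginal.
recall = TP/(TP+FN).
disgust: TP=483, FN=6+12+9+3+8=38 → 483/521 = 0.9271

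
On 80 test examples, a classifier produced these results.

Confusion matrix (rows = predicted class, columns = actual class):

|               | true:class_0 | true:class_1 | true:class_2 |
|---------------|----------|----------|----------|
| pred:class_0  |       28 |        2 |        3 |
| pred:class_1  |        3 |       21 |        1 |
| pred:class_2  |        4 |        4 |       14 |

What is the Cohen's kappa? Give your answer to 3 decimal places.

0.674

Observed agreement pₒ = trace/N = 63/80 = 0.7875
Expected agreement pₑ = Σ (rowᵢ·colᵢ)/N² = (35·33 + 27·25 + 18·22)/80² = 0.3478
κ = (pₒ − pₑ)/(1 − pₑ) = (0.7875 − 0.3478)/(1 − 0.3478) = 0.674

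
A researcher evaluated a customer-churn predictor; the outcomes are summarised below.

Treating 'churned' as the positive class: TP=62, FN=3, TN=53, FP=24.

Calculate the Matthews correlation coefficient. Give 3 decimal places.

MCC = (TP·TN − FP·FN) / √((TP+FP)(TP+FN)(TN+FP)(TN+FN))
Numerator = 62·53 − 24·3 = 3214
Denominator = √(86·65·77·56) = √24104080 = 4909.5906
MCC = 3214 / 4909.5906 = 0.655

0.655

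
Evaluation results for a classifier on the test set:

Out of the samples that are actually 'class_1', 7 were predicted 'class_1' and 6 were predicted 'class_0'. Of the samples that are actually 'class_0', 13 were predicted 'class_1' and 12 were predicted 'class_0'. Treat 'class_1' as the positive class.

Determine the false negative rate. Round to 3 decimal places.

FNR = FN/(FN+TP) = 6/(6+7) = 0.462

0.462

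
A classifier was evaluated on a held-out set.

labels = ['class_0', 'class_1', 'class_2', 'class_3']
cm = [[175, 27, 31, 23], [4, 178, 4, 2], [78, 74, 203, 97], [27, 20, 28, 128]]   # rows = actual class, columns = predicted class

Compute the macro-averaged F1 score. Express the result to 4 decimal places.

0.6274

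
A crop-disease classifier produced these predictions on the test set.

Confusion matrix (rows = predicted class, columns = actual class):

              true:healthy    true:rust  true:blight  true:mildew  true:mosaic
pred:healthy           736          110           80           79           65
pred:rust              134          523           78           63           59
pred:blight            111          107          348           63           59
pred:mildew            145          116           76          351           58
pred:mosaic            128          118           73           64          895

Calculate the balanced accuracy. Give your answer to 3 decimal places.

Balanced accuracy = mean of per-class recall.
  healthy: recall = 736/1254 = 0.5869
  rust: recall = 523/974 = 0.5370
  blight: recall = 348/655 = 0.5313
  mildew: recall = 351/620 = 0.5661
  mosaic: recall = 895/1136 = 0.7879
Mean = (0.5869 + 0.5370 + 0.5313 + 0.5661 + 0.7879) / 5 = 0.602

0.602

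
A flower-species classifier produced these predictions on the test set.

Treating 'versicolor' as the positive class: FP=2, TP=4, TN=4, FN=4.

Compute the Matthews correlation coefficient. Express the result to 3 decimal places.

0.167

MCC = (TP·TN − FP·FN) / √((TP+FP)(TP+FN)(TN+FP)(TN+FN))
Numerator = 4·4 − 2·4 = 8
Denominator = √(6·8·6·8) = √2304 = 48.0000
MCC = 8 / 48.0000 = 0.167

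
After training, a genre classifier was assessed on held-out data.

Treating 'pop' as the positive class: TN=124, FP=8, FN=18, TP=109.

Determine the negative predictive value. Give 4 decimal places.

NPV = TN/(TN+FN) = 124/(124+18) = 0.8732

0.8732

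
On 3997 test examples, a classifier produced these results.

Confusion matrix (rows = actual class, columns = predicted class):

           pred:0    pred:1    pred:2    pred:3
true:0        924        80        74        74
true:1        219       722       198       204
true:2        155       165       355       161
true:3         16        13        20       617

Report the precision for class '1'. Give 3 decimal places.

Treat '1' as positive and all other classes as negative.
precision = TP/(TP+FP).
1: TP=722, FP=80+165+13=258 → 722/980 = 0.7367

0.737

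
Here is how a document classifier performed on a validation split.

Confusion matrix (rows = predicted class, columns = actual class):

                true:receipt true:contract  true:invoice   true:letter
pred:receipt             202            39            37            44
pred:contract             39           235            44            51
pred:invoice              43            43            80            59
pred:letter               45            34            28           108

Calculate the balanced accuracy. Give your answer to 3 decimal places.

Balanced accuracy = mean of per-class recall.
  receipt: recall = 202/329 = 0.6140
  contract: recall = 235/351 = 0.6695
  invoice: recall = 80/189 = 0.4233
  letter: recall = 108/262 = 0.4122
Mean = (0.6140 + 0.6695 + 0.4233 + 0.4122) / 4 = 0.530

0.530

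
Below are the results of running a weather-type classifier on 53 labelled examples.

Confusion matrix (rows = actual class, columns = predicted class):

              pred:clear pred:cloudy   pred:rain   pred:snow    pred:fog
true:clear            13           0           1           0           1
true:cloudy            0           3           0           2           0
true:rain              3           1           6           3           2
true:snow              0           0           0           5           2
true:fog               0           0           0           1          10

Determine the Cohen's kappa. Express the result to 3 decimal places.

0.615

Observed agreement pₒ = trace/N = 37/53 = 0.6981
Expected agreement pₑ = Σ (rowᵢ·colᵢ)/N² = (15·16 + 5·4 + 15·7 + 7·11 + 11·15)/53² = 0.2161
κ = (pₒ − pₑ)/(1 − pₑ) = (0.6981 − 0.2161)/(1 − 0.2161) = 0.615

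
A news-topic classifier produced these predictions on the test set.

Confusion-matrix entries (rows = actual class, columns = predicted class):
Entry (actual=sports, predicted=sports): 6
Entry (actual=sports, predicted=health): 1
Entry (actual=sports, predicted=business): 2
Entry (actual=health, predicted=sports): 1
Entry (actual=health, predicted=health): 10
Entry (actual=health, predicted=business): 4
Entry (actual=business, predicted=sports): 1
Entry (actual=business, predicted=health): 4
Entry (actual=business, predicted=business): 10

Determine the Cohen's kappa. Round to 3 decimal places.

Observed agreement pₒ = trace/N = 26/39 = 0.6667
Expected agreement pₑ = Σ (rowᵢ·colᵢ)/N² = (9·8 + 15·15 + 15·16)/39² = 0.3531
κ = (pₒ − pₑ)/(1 − pₑ) = (0.6667 − 0.3531)/(1 − 0.3531) = 0.485

0.485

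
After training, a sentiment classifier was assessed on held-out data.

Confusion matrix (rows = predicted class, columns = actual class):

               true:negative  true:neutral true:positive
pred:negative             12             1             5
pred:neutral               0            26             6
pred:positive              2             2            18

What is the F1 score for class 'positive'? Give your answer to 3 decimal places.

0.706

One-vs-rest for 'positive': TP = diagonal; FP = other classes predicted 'positive'; FN = 'positive' predicted as other.
F1 score = 2·TP/(2·TP+FP+FN).
positive: TP=18, FP=2+2=4, FN=5+6=11 → 36/51 = 0.7059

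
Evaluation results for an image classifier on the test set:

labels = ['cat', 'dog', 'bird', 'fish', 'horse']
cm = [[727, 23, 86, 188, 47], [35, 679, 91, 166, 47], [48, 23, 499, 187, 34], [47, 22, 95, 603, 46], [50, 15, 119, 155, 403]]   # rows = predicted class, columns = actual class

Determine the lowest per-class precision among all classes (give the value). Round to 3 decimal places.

0.543

Per-class precision (TP/(TP+FP)):
  cat: TP=727, FP=23+86+188+47=344 → 727/1071 = 0.6788
  dog: TP=679, FP=35+91+166+47=339 → 679/1018 = 0.6670
  bird: TP=499, FP=48+23+187+34=292 → 499/791 = 0.6308
  fish: TP=603, FP=47+22+95+46=210 → 603/813 = 0.7417
  horse: TP=403, FP=50+15+119+155=339 → 403/742 = 0.5431
Lowest is class 'horse' with precision = 0.543.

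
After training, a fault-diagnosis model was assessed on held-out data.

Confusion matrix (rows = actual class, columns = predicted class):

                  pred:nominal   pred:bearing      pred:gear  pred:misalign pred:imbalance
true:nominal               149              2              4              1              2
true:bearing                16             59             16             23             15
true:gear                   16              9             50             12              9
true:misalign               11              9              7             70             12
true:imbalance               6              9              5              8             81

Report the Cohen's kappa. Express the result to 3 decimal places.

Observed agreement pₒ = trace/N = 409/601 = 0.6805
Expected agreement pₑ = Σ (rowᵢ·colᵢ)/N² = (158·198 + 129·88 + 96·82 + 109·114 + 109·119)/601² = 0.2101
κ = (pₒ − pₑ)/(1 − pₑ) = (0.6805 − 0.2101)/(1 − 0.2101) = 0.596

0.596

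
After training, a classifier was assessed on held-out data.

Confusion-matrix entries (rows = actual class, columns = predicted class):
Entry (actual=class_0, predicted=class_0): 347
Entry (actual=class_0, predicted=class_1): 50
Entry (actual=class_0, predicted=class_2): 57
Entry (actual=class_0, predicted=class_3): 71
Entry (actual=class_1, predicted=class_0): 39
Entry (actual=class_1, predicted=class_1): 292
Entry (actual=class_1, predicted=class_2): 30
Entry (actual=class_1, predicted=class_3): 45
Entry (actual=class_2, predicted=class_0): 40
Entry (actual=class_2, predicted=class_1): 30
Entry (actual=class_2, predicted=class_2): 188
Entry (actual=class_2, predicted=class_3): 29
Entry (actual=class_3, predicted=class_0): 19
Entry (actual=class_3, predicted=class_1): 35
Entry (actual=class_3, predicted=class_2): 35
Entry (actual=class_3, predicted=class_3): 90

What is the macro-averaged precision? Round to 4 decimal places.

0.6217

Per-class precision (TP/(TP+FP)):
  class_0: TP=347, FP=39+40+19=98 → 347/445 = 0.77978
  class_1: TP=292, FP=50+30+35=115 → 292/407 = 0.71744
  class_2: TP=188, FP=57+30+35=122 → 188/310 = 0.60645
  class_3: TP=90, FP=71+45+29=145 → 90/235 = 0.38298
Macro-precision = mean = (0.77978 + 0.71744 + 0.60645 + 0.38298) / 4 = 0.6217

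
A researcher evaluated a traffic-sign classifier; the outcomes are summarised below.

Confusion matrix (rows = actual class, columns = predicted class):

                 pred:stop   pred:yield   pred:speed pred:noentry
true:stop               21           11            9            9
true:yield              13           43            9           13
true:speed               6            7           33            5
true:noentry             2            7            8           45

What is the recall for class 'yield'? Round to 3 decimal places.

0.551

One-vs-rest for 'yield': TP = diagonal; FP = other classes predicted 'yield'; FN = 'yield' predicted as other.
recall = TP/(TP+FN).
yield: TP=43, FN=13+9+13=35 → 43/78 = 0.5513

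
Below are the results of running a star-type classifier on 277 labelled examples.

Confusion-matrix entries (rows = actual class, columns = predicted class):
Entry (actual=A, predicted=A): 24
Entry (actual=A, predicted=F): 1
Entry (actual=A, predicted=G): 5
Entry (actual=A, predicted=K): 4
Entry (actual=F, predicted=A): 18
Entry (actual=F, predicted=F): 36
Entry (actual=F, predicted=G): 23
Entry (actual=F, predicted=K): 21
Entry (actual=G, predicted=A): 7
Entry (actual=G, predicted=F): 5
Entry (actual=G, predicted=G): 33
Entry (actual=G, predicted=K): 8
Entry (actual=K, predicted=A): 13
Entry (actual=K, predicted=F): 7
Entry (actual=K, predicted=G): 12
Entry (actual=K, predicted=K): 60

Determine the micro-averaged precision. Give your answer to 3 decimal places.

Micro-averaging pools counts across classes: ΣTP=153, ΣFP=124, ΣFN=124.
Micro-precision = TP/(TP+FP) on pooled counts = 0.552 (equals overall accuracy in single-label multiclass).

0.552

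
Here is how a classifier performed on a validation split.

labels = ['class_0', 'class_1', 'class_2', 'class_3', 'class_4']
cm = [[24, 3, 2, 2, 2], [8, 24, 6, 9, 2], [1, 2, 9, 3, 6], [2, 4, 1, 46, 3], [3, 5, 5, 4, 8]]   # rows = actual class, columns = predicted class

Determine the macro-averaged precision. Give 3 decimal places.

Per-class precision (TP/(TP+FP)):
  class_0: TP=24, FP=8+1+2+3=14 → 24/38 = 0.6316
  class_1: TP=24, FP=3+2+4+5=14 → 24/38 = 0.6316
  class_2: TP=9, FP=2+6+1+5=14 → 9/23 = 0.3913
  class_3: TP=46, FP=2+9+3+4=18 → 46/64 = 0.7188
  class_4: TP=8, FP=2+2+6+3=13 → 8/21 = 0.3810
Macro-precision = mean = (0.6316 + 0.6316 + 0.3913 + 0.7188 + 0.3810) / 5 = 0.551

0.551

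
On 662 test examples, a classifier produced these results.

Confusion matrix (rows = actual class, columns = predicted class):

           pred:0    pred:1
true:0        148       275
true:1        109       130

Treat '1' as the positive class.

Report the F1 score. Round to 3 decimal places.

0.404

Precision = TP/(TP+FP) = 130/405 = 0.3210
Recall = TP/(TP+FN) = 130/239 = 0.5439
F1 = 2·TP/(2·TP+FP+FN) = 260/644 = 0.404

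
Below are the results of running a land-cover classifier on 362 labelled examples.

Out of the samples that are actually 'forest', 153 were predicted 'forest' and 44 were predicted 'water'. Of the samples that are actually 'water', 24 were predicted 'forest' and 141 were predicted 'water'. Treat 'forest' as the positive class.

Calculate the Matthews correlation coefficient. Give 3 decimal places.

MCC = (TP·TN − FP·FN) / √((TP+FP)(TP+FN)(TN+FP)(TN+FN))
Numerator = 153·141 − 24·44 = 20517
Denominator = √(177·197·165·185) = √1064376225 = 32624.7793
MCC = 20517 / 32624.7793 = 0.629

0.629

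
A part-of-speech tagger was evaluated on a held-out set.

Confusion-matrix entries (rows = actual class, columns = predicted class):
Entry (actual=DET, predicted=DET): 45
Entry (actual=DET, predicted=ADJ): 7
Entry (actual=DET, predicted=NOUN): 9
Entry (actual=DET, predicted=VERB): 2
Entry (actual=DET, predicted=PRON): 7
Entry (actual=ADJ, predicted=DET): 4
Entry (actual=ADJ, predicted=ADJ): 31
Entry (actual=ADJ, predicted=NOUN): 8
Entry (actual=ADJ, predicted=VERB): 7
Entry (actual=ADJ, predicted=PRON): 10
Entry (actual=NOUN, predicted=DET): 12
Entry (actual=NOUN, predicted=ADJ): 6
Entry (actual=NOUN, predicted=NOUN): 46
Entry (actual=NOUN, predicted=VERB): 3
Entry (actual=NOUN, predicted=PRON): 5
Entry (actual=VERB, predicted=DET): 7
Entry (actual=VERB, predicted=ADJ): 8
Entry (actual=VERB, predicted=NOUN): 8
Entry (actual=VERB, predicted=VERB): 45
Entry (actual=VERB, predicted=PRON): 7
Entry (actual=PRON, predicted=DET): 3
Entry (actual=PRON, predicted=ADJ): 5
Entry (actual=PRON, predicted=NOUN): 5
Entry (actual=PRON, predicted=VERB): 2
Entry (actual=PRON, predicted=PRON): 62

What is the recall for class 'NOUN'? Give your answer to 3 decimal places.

One-vs-rest for 'NOUN': TP = diagonal; FP = other classes predicted 'NOUN'; FN = 'NOUN' predicted as other.
recall = TP/(TP+FN).
NOUN: TP=46, FN=12+6+3+5=26 → 46/72 = 0.6389

0.639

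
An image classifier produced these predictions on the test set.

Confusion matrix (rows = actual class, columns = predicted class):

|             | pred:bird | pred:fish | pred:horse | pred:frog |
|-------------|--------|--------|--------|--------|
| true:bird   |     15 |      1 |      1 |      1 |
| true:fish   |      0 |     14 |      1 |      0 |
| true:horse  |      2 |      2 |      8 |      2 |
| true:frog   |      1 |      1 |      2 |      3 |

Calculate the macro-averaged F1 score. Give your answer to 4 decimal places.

Per-class F1 score (2·TP/(2·TP+FP+FN)):
  bird: TP=15, FP=0+2+1=3, FN=1+1+1=3 → 30/36 = 0.83333
  fish: TP=14, FP=1+2+1=4, FN=0+1+0=1 → 28/33 = 0.84848
  horse: TP=8, FP=1+1+2=4, FN=2+2+2=6 → 16/26 = 0.61538
  frog: TP=3, FP=1+0+2=3, FN=1+1+2=4 → 6/13 = 0.46154
Macro-F1 score = mean = (0.83333 + 0.84848 + 0.61538 + 0.46154) / 4 = 0.6897

0.6897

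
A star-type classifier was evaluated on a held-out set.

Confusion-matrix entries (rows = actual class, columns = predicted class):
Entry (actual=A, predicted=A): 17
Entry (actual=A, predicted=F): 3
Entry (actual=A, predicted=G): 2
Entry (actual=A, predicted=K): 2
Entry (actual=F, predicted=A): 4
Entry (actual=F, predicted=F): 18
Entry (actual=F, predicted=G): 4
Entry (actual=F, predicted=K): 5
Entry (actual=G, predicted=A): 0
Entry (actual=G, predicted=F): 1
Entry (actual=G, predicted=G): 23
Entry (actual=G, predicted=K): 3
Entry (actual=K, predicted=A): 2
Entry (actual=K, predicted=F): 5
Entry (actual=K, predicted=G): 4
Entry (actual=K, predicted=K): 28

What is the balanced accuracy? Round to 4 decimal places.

0.7147

Balanced accuracy = mean of per-class recall.
  A: recall = 17/24 = 0.70833
  F: recall = 18/31 = 0.58065
  G: recall = 23/27 = 0.85185
  K: recall = 28/39 = 0.71795
Mean = (0.70833 + 0.58065 + 0.85185 + 0.71795) / 4 = 0.7147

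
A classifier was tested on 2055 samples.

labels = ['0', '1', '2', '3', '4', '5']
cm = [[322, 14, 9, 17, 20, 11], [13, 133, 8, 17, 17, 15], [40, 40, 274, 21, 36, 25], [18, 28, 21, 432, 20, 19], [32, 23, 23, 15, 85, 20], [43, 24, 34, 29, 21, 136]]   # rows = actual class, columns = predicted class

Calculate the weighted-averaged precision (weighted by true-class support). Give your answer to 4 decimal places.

Per-class precision (TP/(TP+FP)):
  0: TP=322, FP=13+40+18+32+43=146 → 322/468 = 0.68803
  1: TP=133, FP=14+40+28+23+24=129 → 133/262 = 0.50763
  2: TP=274, FP=9+8+21+23+34=95 → 274/369 = 0.74255
  3: TP=432, FP=17+17+21+15+29=99 → 432/531 = 0.81356
  4: TP=85, FP=20+17+36+20+21=114 → 85/199 = 0.42714
  5: TP=136, FP=11+15+25+19+20=90 → 136/226 = 0.60177
Weighted-precision = Σ (supportᵢ/N)·precisionᵢ with N=2055: (393/2055)·0.68803 + (203/2055)·0.50763 + (436/2055)·0.74255 + (538/2055)·0.81356 + (198/2055)·0.42714 + (287/2055)·0.60177 = 0.6775

0.6775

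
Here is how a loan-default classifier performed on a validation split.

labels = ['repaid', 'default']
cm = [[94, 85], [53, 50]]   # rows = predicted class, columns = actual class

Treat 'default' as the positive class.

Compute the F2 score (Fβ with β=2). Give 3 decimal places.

Fβ = (1+β²)·TP / ((1+β²)·TP + β²·FN + FP), with β²=4
= 5·50 / (5·50 + 4·85 + 53) = 0.389

0.389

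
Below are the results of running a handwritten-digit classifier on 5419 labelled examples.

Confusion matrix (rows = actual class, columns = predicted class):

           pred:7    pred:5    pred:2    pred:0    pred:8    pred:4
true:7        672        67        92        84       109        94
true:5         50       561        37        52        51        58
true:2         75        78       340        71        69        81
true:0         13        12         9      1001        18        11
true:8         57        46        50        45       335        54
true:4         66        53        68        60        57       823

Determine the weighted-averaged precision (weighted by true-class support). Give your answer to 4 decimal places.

Per-class precision (TP/(TP+FP)):
  7: TP=672, FP=50+75+13+57+66=261 → 672/933 = 0.72026
  5: TP=561, FP=67+78+12+46+53=256 → 561/817 = 0.68666
  2: TP=340, FP=92+37+9+50+68=256 → 340/596 = 0.57047
  0: TP=1001, FP=84+52+71+45+60=312 → 1001/1313 = 0.76238
  8: TP=335, FP=109+51+69+18+57=304 → 335/639 = 0.52426
  4: TP=823, FP=94+58+81+11+54=298 → 823/1121 = 0.73417
Weighted-precision = Σ (supportᵢ/N)·precisionᵢ with N=5419: (1118/5419)·0.72026 + (809/5419)·0.68666 + (714/5419)·0.57047 + (1064/5419)·0.76238 + (587/5419)·0.52426 + (1127/5419)·0.73417 = 0.6854

0.6854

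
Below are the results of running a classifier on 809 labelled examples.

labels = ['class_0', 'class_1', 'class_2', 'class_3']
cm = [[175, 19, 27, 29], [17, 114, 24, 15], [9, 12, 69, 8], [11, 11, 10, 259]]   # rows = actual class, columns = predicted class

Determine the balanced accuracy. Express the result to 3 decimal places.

0.741

Balanced accuracy = mean of per-class recall.
  class_0: recall = 175/250 = 0.7000
  class_1: recall = 114/170 = 0.6706
  class_2: recall = 69/98 = 0.7041
  class_3: recall = 259/291 = 0.8900
Mean = (0.7000 + 0.6706 + 0.7041 + 0.8900) / 4 = 0.741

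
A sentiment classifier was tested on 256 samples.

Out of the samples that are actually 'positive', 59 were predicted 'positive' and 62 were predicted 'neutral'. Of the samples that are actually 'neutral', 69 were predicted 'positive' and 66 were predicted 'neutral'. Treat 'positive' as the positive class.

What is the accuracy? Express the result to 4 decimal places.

Accuracy = (TP+TN)/N = (59+66)/256 = 0.4883

0.4883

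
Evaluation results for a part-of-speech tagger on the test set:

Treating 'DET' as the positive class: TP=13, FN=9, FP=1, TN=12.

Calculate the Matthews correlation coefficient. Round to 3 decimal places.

0.507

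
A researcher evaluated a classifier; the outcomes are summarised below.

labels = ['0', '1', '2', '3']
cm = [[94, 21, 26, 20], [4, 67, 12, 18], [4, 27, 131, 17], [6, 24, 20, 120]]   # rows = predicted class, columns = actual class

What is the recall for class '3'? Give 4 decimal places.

0.6857

One-vs-rest for '3': TP = diagonal; FP = other classes predicted '3'; FN = '3' predicted as other.
recall = TP/(TP+FN).
3: TP=120, FN=20+18+17=55 → 120/175 = 0.68571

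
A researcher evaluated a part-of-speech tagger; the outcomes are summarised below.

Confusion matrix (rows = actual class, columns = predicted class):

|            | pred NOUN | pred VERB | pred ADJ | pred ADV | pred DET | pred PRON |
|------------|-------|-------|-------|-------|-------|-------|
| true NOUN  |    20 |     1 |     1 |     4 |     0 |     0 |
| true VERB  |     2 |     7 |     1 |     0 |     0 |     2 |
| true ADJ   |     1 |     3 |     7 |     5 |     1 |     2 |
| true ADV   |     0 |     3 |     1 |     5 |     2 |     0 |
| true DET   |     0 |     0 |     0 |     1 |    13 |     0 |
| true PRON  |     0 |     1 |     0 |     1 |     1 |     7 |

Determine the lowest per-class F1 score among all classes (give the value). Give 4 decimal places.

Per-class F1 score (2·TP/(2·TP+FP+FN)):
  NOUN: TP=20, FP=2+1+0+0+0=3, FN=1+1+4+0+0=6 → 40/49 = 0.81633
  VERB: TP=7, FP=1+3+3+0+1=8, FN=2+1+0+0+2=5 → 14/27 = 0.51852
  ADJ: TP=7, FP=1+1+1+0+0=3, FN=1+3+5+1+2=12 → 14/29 = 0.48276
  ADV: TP=5, FP=4+0+5+1+1=11, FN=0+3+1+2+0=6 → 10/27 = 0.37037
  DET: TP=13, FP=0+0+1+2+1=4, FN=0+0+0+1+0=1 → 26/31 = 0.83871
  PRON: TP=7, FP=0+2+2+0+0=4, FN=0+1+0+1+1=3 → 14/21 = 0.66667
Lowest is class 'ADV' with F1 score = 0.3704.

0.3704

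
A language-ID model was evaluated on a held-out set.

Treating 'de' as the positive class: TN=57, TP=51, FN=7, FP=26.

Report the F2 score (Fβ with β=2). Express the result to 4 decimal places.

Fβ = (1+β²)·TP / ((1+β²)·TP + β²·FN + FP), with β²=4
= 5·51 / (5·51 + 4·7 + 26) = 0.8252

0.8252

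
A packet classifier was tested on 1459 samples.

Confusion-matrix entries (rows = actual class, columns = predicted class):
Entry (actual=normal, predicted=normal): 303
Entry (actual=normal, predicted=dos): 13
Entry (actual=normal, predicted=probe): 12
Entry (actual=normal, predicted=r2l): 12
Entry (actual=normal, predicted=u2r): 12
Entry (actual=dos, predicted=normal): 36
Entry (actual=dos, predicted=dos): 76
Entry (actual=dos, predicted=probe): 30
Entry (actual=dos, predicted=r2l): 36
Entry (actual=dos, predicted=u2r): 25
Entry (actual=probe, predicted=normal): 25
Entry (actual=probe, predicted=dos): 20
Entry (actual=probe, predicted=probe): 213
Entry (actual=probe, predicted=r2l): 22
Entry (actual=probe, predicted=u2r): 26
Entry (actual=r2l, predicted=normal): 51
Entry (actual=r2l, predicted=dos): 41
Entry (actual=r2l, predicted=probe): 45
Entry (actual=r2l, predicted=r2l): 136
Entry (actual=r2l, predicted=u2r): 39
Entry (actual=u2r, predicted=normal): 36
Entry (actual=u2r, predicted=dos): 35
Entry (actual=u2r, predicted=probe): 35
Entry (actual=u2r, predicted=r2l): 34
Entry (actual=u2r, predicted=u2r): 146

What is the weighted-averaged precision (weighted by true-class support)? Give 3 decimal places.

0.589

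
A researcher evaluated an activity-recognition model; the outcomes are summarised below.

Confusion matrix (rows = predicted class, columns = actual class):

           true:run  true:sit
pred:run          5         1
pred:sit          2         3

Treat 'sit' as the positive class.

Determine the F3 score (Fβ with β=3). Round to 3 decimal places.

Fβ = (1+β²)·TP / ((1+β²)·TP + β²·FN + FP), with β²=9
= 10·3 / (10·3 + 9·1 + 2) = 0.732

0.732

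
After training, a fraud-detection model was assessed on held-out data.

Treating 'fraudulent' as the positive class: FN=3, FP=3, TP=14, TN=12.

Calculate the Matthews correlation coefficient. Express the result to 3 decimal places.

0.624

MCC = (TP·TN − FP·FN) / √((TP+FP)(TP+FN)(TN+FP)(TN+FN))
Numerator = 14·12 − 3·3 = 159
Denominator = √(17·17·15·15) = √65025 = 255.0000
MCC = 159 / 255.0000 = 0.624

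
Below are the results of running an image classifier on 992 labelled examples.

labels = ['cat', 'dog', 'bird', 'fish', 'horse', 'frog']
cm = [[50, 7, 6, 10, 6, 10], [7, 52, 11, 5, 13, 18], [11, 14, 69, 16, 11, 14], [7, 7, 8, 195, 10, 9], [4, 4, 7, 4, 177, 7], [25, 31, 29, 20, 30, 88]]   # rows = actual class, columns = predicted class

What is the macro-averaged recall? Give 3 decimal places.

Per-class recall (TP/(TP+FN)):
  cat: TP=50, FN=7+6+10+6+10=39 → 50/89 = 0.5618
  dog: TP=52, FN=7+11+5+13+18=54 → 52/106 = 0.4906
  bird: TP=69, FN=11+14+16+11+14=66 → 69/135 = 0.5111
  fish: TP=195, FN=7+7+8+10+9=41 → 195/236 = 0.8263
  horse: TP=177, FN=4+4+7+4+7=26 → 177/203 = 0.8719
  frog: TP=88, FN=25+31+29+20+30=135 → 88/223 = 0.3946
Macro-recall = mean = (0.5618 + 0.4906 + 0.5111 + 0.8263 + 0.8719 + 0.3946) / 6 = 0.609

0.609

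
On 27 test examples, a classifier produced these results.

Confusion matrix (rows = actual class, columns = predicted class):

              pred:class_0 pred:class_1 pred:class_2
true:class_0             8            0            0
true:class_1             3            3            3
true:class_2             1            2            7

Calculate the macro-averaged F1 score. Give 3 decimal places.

0.643

Per-class F1 score (2·TP/(2·TP+FP+FN)):
  class_0: TP=8, FP=3+1=4, FN=0+0=0 → 16/20 = 0.8000
  class_1: TP=3, FP=0+2=2, FN=3+3=6 → 6/14 = 0.4286
  class_2: TP=7, FP=0+3=3, FN=1+2=3 → 14/20 = 0.7000
Macro-F1 score = mean = (0.8000 + 0.4286 + 0.7000) / 3 = 0.643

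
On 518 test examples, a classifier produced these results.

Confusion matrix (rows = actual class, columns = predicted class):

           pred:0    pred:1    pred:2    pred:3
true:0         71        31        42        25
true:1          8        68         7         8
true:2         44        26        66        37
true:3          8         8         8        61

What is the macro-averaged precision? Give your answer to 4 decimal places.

Per-class precision (TP/(TP+FP)):
  0: TP=71, FP=8+44+8=60 → 71/131 = 0.54198
  1: TP=68, FP=31+26+8=65 → 68/133 = 0.51128
  2: TP=66, FP=42+7+8=57 → 66/123 = 0.53659
  3: TP=61, FP=25+8+37=70 → 61/131 = 0.46565
Macro-precision = mean = (0.54198 + 0.51128 + 0.53659 + 0.46565) / 4 = 0.5139

0.5139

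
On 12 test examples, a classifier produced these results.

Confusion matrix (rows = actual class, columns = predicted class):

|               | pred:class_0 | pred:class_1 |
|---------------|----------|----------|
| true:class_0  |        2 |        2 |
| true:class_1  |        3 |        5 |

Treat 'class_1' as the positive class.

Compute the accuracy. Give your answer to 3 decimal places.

Accuracy = (TP+TN)/N = (5+2)/12 = 0.583

0.583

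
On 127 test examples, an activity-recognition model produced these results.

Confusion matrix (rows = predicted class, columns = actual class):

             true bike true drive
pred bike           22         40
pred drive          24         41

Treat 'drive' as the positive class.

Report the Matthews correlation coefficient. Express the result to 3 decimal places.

MCC = (TP·TN − FP·FN) / √((TP+FP)(TP+FN)(TN+FP)(TN+FN))
Numerator = 41·22 − 24·40 = -58
Denominator = √(65·81·46·62) = √15015780 = 3875.0200
MCC = -58 / 3875.0200 = -0.015

-0.015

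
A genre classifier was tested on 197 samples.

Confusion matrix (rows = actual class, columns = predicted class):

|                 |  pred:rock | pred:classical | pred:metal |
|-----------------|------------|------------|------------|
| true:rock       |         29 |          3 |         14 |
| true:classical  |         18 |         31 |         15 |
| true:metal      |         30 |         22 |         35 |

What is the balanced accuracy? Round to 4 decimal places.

0.5057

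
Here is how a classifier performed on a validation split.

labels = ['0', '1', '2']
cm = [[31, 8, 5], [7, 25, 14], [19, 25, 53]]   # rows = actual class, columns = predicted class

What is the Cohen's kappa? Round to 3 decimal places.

Observed agreement pₒ = trace/N = 109/187 = 0.5829
Expected agreement pₑ = Σ (rowᵢ·colᵢ)/N² = (44·57 + 46·58 + 97·72)/187² = 0.3477
κ = (pₒ − pₑ)/(1 − pₑ) = (0.5829 − 0.3477)/(1 − 0.3477) = 0.361

0.361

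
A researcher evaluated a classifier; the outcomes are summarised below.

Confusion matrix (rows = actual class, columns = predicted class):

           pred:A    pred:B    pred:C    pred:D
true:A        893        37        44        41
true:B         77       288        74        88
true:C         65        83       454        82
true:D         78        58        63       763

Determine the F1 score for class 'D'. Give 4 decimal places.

One-vs-rest for 'D': TP = diagonal; FP = other classes predicted 'D'; FN = 'D' predicted as other.
F1 score = 2·TP/(2·TP+FP+FN).
D: TP=763, FP=41+88+82=211, FN=78+58+63=199 → 1526/1936 = 0.78822

0.7882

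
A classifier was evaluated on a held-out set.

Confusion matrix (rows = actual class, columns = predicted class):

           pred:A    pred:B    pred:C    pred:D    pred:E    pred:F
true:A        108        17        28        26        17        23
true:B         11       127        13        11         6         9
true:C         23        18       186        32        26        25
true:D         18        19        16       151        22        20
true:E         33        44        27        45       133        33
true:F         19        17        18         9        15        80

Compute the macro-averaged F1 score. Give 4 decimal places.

Per-class F1 score (2·TP/(2·TP+FP+FN)):
  A: TP=108, FP=11+23+18+33+19=104, FN=17+28+26+17+23=111 → 216/431 = 0.50116
  B: TP=127, FP=17+18+19+44+17=115, FN=11+13+11+6+9=50 → 254/419 = 0.60621
  C: TP=186, FP=28+13+16+27+18=102, FN=23+18+32+26+25=124 → 372/598 = 0.62207
  D: TP=151, FP=26+11+32+45+9=123, FN=18+19+16+22+20=95 → 302/520 = 0.58077
  E: TP=133, FP=17+6+26+22+15=86, FN=33+44+27+45+33=182 → 266/534 = 0.49813
  F: TP=80, FP=23+9+25+20+33=110, FN=19+17+18+9+15=78 → 160/348 = 0.45977
Macro-F1 score = mean = (0.50116 + 0.60621 + 0.62207 + 0.58077 + 0.49813 + 0.45977) / 6 = 0.5447

0.5447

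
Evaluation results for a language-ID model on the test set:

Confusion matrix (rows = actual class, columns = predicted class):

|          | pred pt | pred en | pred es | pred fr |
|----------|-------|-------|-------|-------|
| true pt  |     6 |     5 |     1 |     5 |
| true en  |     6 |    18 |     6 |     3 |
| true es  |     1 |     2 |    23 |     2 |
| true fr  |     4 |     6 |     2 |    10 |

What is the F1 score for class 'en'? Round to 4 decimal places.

0.5625

F1 score = 2·TP/(2·TP+FP+FN).
en: TP=18, FP=5+2+6=13, FN=6+6+3=15 → 36/64 = 0.56250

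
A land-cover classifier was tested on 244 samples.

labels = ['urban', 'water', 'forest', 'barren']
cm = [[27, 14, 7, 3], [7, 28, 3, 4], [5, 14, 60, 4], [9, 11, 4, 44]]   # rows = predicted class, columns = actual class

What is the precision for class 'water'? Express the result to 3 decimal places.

0.667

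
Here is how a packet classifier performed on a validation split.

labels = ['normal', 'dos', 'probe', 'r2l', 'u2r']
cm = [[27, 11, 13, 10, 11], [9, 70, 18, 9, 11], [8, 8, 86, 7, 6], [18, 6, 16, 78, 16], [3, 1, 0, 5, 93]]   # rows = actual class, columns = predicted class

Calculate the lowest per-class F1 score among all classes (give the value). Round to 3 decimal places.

0.394

Per-class F1 score (2·TP/(2·TP+FP+FN)):
  normal: TP=27, FP=9+8+18+3=38, FN=11+13+10+11=45 → 54/137 = 0.3942
  dos: TP=70, FP=11+8+6+1=26, FN=9+18+9+11=47 → 140/213 = 0.6573
  probe: TP=86, FP=13+18+16+0=47, FN=8+8+7+6=29 → 172/248 = 0.6935
  r2l: TP=78, FP=10+9+7+5=31, FN=18+6+16+16=56 → 156/243 = 0.6420
  u2r: TP=93, FP=11+11+6+16=44, FN=3+1+0+5=9 → 186/239 = 0.7782
Lowest is class 'normal' with F1 score = 0.394.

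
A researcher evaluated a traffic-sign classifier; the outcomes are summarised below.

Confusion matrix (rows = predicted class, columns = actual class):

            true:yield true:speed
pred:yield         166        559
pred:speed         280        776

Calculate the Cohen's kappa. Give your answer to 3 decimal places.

-0.039

Observed agreement pₒ = trace/N = 942/1781 = 0.5289
Expected agreement pₑ = Σ (rowᵢ·colᵢ)/N² = (446·725 + 1335·1056)/1781² = 0.5464
κ = (pₒ − pₑ)/(1 − pₑ) = (0.5289 − 0.5464)/(1 − 0.5464) = -0.039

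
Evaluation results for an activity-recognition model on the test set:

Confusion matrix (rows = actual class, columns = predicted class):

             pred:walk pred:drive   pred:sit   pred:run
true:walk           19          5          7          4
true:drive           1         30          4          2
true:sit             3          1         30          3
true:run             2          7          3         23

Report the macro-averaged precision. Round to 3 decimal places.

Per-class precision (TP/(TP+FP)):
  walk: TP=19, FP=1+3+2=6 → 19/25 = 0.7600
  drive: TP=30, FP=5+1+7=13 → 30/43 = 0.6977
  sit: TP=30, FP=7+4+3=14 → 30/44 = 0.6818
  run: TP=23, FP=4+2+3=9 → 23/32 = 0.7188
Macro-precision = mean = (0.7600 + 0.6977 + 0.6818 + 0.7188) / 4 = 0.715

0.715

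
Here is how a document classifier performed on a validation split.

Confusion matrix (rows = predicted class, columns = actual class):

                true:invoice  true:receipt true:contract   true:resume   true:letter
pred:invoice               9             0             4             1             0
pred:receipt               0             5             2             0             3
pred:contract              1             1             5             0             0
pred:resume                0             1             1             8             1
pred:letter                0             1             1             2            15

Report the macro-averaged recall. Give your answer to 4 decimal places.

0.6853

Per-class recall (TP/(TP+FN)):
  invoice: TP=9, FN=0+1+0+0=1 → 9/10 = 0.90000
  receipt: TP=5, FN=0+1+1+1=3 → 5/8 = 0.62500
  contract: TP=5, FN=4+2+1+1=8 → 5/13 = 0.38462
  resume: TP=8, FN=1+0+0+2=3 → 8/11 = 0.72727
  letter: TP=15, FN=0+3+0+1=4 → 15/19 = 0.78947
Macro-recall = mean = (0.90000 + 0.62500 + 0.38462 + 0.72727 + 0.78947) / 5 = 0.6853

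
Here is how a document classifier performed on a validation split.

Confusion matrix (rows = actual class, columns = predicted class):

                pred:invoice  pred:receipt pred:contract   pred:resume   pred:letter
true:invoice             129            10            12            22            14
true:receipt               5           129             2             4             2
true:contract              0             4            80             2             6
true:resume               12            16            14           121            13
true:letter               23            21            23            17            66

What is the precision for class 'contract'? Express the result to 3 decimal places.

0.611

precision = TP/(TP+FP).
contract: TP=80, FP=12+2+14+23=51 → 80/131 = 0.6107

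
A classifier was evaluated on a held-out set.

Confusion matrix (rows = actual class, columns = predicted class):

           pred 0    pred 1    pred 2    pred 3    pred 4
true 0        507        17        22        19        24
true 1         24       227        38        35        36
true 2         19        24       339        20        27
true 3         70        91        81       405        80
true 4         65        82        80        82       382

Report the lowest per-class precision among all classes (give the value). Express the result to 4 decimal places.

0.5147

Per-class precision (TP/(TP+FP)):
  0: TP=507, FP=24+19+70+65=178 → 507/685 = 0.74015
  1: TP=227, FP=17+24+91+82=214 → 227/441 = 0.51474
  2: TP=339, FP=22+38+81+80=221 → 339/560 = 0.60536
  3: TP=405, FP=19+35+20+82=156 → 405/561 = 0.72193
  4: TP=382, FP=24+36+27+80=167 → 382/549 = 0.69581
Lowest is class '1' with precision = 0.5147.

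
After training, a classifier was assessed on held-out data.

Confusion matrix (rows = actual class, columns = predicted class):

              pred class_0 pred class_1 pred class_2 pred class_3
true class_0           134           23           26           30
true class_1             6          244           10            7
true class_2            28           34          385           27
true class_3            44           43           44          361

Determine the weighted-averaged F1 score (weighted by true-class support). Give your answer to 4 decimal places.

0.7771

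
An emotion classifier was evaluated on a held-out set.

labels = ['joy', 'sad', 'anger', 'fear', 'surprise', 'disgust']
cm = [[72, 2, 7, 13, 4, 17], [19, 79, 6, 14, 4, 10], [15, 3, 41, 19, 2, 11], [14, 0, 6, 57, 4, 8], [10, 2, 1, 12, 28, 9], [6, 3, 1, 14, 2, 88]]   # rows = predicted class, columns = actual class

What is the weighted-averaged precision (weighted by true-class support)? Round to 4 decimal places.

0.6289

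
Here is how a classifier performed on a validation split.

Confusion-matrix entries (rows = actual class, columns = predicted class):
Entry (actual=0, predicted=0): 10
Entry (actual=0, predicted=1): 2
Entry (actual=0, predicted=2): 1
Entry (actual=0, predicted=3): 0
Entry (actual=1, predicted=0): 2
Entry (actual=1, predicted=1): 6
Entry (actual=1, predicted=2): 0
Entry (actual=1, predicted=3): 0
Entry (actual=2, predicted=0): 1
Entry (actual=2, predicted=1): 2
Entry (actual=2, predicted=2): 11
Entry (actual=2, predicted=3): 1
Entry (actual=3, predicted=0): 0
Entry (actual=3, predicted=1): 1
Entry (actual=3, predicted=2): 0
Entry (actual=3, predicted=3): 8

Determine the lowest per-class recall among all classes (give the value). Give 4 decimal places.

Per-class recall (TP/(TP+FN)):
  0: TP=10, FN=2+1+0=3 → 10/13 = 0.76923
  1: TP=6, FN=2+0+0=2 → 6/8 = 0.75000
  2: TP=11, FN=1+2+1=4 → 11/15 = 0.73333
  3: TP=8, FN=0+1+0=1 → 8/9 = 0.88889
Lowest is class '2' with recall = 0.7333.

0.7333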